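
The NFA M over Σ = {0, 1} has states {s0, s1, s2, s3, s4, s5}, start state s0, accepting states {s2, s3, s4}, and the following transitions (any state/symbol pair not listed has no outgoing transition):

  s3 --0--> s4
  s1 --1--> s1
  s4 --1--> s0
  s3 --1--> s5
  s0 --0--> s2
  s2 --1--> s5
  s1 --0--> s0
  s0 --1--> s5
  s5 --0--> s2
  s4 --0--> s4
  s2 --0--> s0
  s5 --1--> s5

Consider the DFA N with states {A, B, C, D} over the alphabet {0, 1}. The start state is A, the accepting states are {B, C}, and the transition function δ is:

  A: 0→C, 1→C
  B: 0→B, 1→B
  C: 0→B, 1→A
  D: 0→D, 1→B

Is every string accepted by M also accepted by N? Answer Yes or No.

Exploring the product automaton M × N from the start pair (s0, A), following both machines on each input symbol, reaches 7 state pairs: (s0, A), (s2, C), (s5, C), (s0, B), (s5, A), (s2, B), (s5, B).
M accepts in {s2, s3, s4} and N accepts in {B, C}. The reachable pairs whose M-component is accepting are (s2, C), (s2, B); in each of them the N-component is accepting too, so the product for L(M) \ L(N) (M-component accepting, N-component rejecting) has no reachable accepting pair and the difference is empty.
Hence every string in L(M) is also in L(N).

Yes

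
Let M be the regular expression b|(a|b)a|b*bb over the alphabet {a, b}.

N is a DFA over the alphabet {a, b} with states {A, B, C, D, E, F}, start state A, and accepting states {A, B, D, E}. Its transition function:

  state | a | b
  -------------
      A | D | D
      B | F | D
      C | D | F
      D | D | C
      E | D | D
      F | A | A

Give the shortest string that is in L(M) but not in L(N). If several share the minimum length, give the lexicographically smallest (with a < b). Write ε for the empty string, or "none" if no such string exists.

bb

The string bb is accepted by M but not by N.
No shorter string lies in the difference, and bb is the lexicographically first length-2 string in L(M) \ L(N).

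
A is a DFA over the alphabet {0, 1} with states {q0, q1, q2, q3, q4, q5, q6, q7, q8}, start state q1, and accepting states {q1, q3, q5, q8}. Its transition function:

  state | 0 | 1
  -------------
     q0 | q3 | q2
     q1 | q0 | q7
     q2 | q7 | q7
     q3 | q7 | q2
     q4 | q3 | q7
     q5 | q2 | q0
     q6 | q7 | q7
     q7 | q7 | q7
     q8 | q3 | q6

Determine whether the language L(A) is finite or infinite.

The useful states (reachable from q1 and able to reach an accepting state) are {q0, q1, q3}.
Restricted to these states the transition graph has no cycle, so every accepting path has bounded length and L is finite.

finite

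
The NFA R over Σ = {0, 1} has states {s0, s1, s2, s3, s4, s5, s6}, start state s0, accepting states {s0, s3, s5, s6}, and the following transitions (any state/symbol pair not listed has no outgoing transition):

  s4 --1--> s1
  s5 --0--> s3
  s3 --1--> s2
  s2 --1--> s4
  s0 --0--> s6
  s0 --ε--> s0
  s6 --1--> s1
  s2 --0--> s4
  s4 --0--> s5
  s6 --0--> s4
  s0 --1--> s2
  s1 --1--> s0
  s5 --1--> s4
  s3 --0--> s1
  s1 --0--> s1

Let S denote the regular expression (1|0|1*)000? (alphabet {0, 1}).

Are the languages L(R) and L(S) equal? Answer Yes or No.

No

The empty string ε is accepted by R but rejected by S.
So L(R) ≠ L(S).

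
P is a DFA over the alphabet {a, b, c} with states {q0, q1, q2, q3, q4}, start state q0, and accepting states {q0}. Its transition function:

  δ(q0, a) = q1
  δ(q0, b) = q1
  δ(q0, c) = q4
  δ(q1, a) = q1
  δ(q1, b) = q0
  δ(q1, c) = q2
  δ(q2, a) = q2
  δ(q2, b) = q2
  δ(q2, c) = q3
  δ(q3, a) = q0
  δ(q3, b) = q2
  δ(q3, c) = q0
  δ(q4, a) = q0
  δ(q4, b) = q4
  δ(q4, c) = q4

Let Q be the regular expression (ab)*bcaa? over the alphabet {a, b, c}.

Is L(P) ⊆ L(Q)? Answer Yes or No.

No

The empty string ε is in L(P) but not in L(Q).
So L(P) ⊄ L(Q).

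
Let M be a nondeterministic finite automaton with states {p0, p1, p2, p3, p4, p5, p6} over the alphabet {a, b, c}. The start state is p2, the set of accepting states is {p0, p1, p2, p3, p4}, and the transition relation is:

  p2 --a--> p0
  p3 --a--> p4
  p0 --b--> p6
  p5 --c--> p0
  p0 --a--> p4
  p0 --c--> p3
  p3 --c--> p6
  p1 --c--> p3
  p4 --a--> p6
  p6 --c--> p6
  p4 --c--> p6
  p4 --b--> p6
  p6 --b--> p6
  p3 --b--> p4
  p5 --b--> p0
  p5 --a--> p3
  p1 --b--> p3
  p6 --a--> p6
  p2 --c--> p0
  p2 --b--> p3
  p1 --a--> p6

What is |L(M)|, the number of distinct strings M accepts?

The useful subgraph on states {p0, p2, p3, p4} is acyclic, so L(M) is finite; the longest accepting path visits 4 useful states, giving maximum string length 3.
Counting accepting paths from p2 by length: 1 of length 0, 3 of length 1, 6 of length 2, 4 of length 3. Total 14.

14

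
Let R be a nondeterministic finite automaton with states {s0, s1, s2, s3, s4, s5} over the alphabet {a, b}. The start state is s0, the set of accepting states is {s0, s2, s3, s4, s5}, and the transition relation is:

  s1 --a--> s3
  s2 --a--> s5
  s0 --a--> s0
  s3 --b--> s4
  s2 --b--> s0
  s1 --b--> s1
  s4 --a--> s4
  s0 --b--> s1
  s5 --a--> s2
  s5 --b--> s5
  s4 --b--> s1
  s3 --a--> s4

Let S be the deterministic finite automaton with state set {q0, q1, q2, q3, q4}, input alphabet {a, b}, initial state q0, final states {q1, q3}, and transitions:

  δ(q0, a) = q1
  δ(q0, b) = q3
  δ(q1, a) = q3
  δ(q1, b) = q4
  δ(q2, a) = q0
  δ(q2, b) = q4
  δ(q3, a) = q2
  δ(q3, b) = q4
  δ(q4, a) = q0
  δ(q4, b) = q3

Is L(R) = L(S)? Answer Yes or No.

No

The empty string ε is accepted by R but rejected by S.
So L(R) ≠ L(S).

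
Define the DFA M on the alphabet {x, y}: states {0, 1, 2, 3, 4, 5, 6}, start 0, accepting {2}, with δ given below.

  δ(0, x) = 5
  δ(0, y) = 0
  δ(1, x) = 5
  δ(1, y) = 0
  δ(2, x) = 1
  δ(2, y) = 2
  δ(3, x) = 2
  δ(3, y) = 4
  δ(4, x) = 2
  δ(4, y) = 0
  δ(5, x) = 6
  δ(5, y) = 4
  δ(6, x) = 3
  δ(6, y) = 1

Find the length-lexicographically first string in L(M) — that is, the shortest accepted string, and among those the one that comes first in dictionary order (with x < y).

xyx

A breadth-first search from 0 reaches an accepting state first via the path 0 → 5 → 4 → 2 on input xyx.
No string of length < 3 is accepted (BFS exhausts all shorter strings without reaching an accepting state), and xyx is the lexicographically least accepting string of length 3.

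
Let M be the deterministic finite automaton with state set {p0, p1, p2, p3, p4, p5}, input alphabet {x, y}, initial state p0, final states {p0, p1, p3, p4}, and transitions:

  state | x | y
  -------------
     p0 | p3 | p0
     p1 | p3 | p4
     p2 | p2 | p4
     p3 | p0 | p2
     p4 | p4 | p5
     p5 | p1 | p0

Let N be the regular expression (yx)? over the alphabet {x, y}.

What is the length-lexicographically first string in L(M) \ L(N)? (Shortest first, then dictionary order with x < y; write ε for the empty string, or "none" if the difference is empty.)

The string x is accepted by M but not by N.
No shorter string lies in the difference, and x is the lexicographically first length-1 string in L(M) \ L(N).

x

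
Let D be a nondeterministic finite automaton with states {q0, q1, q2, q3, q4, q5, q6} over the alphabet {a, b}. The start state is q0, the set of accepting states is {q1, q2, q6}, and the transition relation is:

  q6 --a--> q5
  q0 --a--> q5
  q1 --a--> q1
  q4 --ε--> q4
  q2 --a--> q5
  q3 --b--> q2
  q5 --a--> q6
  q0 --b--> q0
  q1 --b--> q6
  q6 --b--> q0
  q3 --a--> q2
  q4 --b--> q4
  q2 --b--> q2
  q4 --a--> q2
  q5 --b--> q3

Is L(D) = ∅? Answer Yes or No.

The string aa is accepted: the run q0 → q5 → q6 ends in the accepting state q6.
Since at least one string is accepted, L(D) is not empty.

No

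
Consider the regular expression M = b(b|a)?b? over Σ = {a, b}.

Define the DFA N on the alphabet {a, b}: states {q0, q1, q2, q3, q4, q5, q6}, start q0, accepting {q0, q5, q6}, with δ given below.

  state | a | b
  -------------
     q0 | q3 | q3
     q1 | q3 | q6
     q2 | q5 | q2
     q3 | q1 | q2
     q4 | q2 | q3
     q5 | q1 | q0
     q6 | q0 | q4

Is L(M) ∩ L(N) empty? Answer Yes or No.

The string bab is accepted by both M and N.
Hence L(M) ∩ L(N) ≠ ∅.

No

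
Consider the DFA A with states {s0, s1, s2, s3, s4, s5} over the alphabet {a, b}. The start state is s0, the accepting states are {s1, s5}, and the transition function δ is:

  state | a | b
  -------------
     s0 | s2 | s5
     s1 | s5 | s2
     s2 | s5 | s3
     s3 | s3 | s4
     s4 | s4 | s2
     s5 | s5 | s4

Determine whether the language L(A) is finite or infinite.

infinite

State s3 is reachable from the start and can reach an accepting state, and it lies on the cycle s3 → s3.
Traversing that cycle any number of times yields accepted strings of unbounded length, so the language is infinite.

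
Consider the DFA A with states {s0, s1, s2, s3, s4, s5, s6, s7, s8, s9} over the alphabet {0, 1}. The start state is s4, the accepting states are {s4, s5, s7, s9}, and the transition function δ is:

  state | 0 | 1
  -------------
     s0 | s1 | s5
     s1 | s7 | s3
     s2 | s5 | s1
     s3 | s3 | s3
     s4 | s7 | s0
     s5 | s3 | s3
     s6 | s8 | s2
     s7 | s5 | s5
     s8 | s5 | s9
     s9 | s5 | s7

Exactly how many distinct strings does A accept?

8

The useful subgraph on states {s0, s1, s4, s5, s7} is acyclic, so L(A) is finite; the longest accepting path visits 5 useful states, giving maximum string length 4.
Counting accepting paths from s4 by length: 1 of length 0, 1 of length 1, 3 of length 2, 1 of length 3, 2 of length 4. Total 8.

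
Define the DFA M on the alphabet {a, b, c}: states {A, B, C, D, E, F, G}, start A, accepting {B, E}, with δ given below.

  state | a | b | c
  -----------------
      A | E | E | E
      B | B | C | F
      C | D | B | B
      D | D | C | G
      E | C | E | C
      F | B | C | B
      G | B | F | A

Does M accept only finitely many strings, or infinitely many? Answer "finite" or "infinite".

infinite

State B is reachable from the start and can reach an accepting state, and it lies on the cycle B → B.
Traversing that cycle any number of times yields accepted strings of unbounded length, so the language is infinite.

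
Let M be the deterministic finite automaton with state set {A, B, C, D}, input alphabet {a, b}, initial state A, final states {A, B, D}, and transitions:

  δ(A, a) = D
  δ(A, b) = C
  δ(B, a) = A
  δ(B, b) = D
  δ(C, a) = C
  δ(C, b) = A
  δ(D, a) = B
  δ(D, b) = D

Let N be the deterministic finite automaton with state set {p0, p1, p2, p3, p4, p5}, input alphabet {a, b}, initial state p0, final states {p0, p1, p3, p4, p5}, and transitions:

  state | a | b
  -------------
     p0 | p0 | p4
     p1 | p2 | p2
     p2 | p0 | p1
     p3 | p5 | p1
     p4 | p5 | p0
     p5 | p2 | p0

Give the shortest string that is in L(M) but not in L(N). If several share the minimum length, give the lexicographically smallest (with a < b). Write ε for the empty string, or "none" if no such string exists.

abaa

The string abaa is accepted by M but not by N.
No shorter string lies in the difference, and abaa is the lexicographically first length-4 string in L(M) \ L(N).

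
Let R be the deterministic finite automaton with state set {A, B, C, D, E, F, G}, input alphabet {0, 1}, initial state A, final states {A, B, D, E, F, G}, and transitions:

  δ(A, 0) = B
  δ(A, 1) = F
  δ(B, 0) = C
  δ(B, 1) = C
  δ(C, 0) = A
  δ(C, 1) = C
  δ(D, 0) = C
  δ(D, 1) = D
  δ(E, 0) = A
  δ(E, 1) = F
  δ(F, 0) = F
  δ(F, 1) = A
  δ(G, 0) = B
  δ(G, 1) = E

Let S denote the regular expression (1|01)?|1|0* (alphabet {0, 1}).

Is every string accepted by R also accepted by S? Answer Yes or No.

No

The string 10 is in L(R) but not in L(S).
So L(R) ⊄ L(S).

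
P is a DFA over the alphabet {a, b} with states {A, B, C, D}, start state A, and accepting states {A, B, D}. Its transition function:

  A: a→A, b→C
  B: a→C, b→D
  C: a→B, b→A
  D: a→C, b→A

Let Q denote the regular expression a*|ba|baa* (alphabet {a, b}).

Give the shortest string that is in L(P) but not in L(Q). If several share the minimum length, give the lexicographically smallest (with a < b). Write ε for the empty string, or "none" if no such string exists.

The string bb is accepted by P but not by Q.
No shorter string lies in the difference, and bb is the lexicographically first length-2 string in L(P) \ L(Q).

bb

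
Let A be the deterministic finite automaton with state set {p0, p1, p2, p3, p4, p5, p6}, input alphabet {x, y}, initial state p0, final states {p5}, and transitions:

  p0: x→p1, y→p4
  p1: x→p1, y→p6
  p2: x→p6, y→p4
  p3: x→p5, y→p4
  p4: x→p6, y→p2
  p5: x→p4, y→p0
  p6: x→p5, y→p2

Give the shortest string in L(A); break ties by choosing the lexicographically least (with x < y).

A breadth-first search from p0 reaches an accepting state first via the path p0 → p1 → p6 → p5 on input xyx.
No string of length < 3 is accepted (BFS exhausts all shorter strings without reaching an accepting state), and xyx is the lexicographically least accepting string of length 3.

xyx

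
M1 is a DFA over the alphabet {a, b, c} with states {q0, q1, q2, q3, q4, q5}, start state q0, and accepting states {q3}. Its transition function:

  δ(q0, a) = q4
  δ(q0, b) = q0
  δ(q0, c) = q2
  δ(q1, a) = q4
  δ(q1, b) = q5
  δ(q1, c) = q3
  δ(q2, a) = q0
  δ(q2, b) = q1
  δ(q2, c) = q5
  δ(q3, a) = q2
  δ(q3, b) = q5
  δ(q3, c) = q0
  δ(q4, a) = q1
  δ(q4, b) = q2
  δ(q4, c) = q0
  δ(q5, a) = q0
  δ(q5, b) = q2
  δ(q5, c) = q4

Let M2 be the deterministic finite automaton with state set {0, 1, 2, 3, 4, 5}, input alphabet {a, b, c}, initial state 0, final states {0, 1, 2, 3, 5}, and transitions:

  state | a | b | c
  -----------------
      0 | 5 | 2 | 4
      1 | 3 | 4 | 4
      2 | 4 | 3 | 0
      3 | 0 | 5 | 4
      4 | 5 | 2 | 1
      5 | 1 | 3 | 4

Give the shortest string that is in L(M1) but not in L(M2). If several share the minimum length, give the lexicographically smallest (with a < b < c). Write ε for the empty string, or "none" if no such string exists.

aac

The string aac is accepted by M1 but not by M2.
No shorter string lies in the difference, and aac is the lexicographically first length-3 string in L(M1) \ L(M2).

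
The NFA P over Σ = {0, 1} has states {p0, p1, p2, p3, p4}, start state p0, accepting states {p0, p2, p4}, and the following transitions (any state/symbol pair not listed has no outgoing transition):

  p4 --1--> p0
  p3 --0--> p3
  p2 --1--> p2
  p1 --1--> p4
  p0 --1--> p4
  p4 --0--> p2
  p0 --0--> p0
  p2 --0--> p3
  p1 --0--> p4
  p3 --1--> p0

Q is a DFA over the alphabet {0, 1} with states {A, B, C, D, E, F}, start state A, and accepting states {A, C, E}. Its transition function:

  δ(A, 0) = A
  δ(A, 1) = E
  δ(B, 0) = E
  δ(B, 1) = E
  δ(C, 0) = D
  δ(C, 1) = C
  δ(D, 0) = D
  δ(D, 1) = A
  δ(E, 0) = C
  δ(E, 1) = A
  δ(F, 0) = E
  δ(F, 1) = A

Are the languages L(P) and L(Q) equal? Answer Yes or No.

Yes

Exploring the product automaton P × Q from the start pair (p0, A), following both machines on each input symbol, reaches 4 state pairs: (p0, A), (p4, E), (p2, C), (p3, D).
P accepts in {p0, p2, p4} and Q accepts in {A, C, E}. In every reachable pair the two components are either both accepting — (p0, A), (p4, E), (p2, C) — or both non-accepting, so no string is accepted by exactly one of the machines: L(P) \ L(Q) and L(Q) \ L(P) are both empty.
Hence every string is accepted by P iff it is accepted by Q, and the two languages coincide.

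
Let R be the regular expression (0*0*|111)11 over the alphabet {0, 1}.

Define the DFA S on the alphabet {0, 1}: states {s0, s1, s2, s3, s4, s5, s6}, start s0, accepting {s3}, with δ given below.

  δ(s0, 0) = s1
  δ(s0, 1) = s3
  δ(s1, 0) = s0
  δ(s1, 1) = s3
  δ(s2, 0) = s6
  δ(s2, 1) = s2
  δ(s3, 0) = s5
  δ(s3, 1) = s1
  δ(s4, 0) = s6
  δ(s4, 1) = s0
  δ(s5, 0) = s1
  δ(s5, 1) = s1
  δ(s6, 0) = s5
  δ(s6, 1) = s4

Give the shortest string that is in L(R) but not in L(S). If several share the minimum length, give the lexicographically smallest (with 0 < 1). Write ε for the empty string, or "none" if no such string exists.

11

The string 11 is accepted by R but not by S.
No shorter string lies in the difference, and 11 is the lexicographically first length-2 string in L(R) \ L(S).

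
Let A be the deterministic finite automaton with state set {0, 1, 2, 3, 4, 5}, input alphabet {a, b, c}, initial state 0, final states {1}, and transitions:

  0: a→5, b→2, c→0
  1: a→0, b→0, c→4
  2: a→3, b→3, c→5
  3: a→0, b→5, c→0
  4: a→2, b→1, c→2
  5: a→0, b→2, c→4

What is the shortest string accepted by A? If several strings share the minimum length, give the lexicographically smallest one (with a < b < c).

A breadth-first search from 0 reaches an accepting state first via the path 0 → 5 → 4 → 1 on input acb.
No string of length < 3 is accepted (BFS exhausts all shorter strings without reaching an accepting state), and acb is the lexicographically least accepting string of length 3.

acb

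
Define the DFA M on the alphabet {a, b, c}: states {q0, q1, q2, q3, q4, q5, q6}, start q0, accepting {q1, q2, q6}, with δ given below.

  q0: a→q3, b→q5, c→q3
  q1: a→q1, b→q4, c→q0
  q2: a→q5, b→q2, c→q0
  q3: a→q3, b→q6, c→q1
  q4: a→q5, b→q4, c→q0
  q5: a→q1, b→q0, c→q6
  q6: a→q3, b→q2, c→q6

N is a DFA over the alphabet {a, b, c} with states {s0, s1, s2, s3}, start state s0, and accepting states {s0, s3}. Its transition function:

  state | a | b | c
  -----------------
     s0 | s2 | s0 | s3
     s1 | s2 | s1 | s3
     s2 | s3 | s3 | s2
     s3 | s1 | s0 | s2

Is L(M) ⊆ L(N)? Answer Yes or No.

No

The string ac is in L(M) but not in L(N).
So L(M) ⊄ L(N).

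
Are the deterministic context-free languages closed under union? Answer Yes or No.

{aⁿbⁿ : n≥0} and {aⁿb²ⁿ : n≥0} are each accepted by a deterministic PDA (push the a's; pop one per b, respectively one per two b's), but their union U is not. Suppose a DPDA M accepted U. Being deterministic, M has a single run on aⁿb²ⁿ, and since aⁿbⁿ ∈ U that run passes through an accepting configuration right after consuming the prefix aⁿbⁿ and then goes on to accept again after n more b's. Build an ordinary (nondeterministic) PDA M′ that simulates M on a's and b's and, at any moment when M is in an accepting state, may switch to a second mode in which it reads only c's, feeding each c to M as a b; M′ accepts when M does. Then M′ accepts aⁱbʲcᵏ (k≥1) exactly when both aⁱbʲ ∈ U and aⁱbʲ⁺ᵏ ∈ U, and checking the four cases (i=j or j=2i, combined with j+k=i or j+k=2i) leaves only i=j=k: so L(M′) ∩ a*b*c⁺ = {aⁿbⁿcⁿ : n≥1} would be context-free, which it is not (pumping lemma) — contradiction. (The union is an unambiguous CFL; it is determinism, not unambiguity, that fails.)

No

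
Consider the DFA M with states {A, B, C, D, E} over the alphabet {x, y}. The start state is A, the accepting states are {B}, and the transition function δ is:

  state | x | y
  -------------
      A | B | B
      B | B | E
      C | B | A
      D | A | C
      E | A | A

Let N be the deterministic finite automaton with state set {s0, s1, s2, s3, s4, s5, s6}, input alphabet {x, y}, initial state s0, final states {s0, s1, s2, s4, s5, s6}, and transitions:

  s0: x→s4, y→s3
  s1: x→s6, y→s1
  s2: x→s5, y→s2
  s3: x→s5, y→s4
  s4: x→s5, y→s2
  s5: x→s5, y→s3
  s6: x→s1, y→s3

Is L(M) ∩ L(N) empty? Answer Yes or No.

No

The string x is accepted by both M and N.
Hence L(M) ∩ L(N) ≠ ∅.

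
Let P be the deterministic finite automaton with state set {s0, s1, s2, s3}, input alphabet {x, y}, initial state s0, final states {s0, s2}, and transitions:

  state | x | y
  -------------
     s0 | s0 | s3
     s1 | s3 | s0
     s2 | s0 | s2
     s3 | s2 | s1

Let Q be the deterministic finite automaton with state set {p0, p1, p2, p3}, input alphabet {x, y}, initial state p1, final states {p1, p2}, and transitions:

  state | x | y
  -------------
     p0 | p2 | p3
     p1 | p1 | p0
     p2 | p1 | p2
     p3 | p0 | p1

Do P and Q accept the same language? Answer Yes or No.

Exploring the product automaton P × Q from the start pair (s0, p1), following both machines on each input symbol, reaches 4 state pairs: (s0, p1), (s3, p0), (s2, p2), (s1, p3).
P accepts in {s0, s2} and Q accepts in {p1, p2}. In every reachable pair the two components are either both accepting — (s0, p1), (s2, p2) — or both non-accepting, so no string is accepted by exactly one of the machines: L(P) \ L(Q) and L(Q) \ L(P) are both empty.
Hence every string is accepted by P iff it is accepted by Q, and the two languages coincide.

Yes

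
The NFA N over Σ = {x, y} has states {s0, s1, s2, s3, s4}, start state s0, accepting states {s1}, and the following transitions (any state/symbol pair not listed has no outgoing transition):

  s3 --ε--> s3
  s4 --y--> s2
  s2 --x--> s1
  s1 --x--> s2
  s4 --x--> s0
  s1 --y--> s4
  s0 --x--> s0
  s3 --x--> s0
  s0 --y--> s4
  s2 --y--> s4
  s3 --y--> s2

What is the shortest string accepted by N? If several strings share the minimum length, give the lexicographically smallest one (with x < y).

A breadth-first search from s0 reaches an accepting state first via the path s0 → s4 → s2 → s1 on input yyx.
No string of length < 3 is accepted (BFS exhausts all shorter strings without reaching an accepting state), and yyx is the lexicographically least accepting string of length 3.

yyx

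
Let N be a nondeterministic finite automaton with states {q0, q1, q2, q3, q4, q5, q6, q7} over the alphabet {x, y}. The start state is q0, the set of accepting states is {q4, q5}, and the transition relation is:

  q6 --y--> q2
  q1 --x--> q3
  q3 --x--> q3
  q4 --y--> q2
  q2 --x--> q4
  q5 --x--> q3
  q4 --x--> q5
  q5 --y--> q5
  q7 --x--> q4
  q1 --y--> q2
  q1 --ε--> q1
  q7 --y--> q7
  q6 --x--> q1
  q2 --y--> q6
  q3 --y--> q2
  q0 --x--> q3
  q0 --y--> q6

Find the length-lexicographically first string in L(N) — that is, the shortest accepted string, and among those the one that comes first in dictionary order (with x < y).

xyx

A breadth-first search from q0 reaches an accepting state first via the path q0 → q3 → q2 → q4 on input xyx.
No string of length < 3 is accepted (BFS exhausts all shorter strings without reaching an accepting state), and xyx is the lexicographically least accepting string of length 3.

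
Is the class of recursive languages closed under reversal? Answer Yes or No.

Reverse the input on the tape and then run the decider for L; this halts and accepts exactly Lᴿ.
So the recursive languages are closed under reversal.

Yes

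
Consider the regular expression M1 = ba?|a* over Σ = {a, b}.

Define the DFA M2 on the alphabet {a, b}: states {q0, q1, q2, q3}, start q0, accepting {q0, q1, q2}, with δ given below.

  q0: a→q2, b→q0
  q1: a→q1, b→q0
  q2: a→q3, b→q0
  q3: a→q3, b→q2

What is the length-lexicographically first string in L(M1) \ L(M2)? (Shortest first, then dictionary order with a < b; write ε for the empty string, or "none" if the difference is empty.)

The string aa is accepted by M1 but not by M2.
No shorter string lies in the difference, and aa is the lexicographically first length-2 string in L(M1) \ L(M2).

aa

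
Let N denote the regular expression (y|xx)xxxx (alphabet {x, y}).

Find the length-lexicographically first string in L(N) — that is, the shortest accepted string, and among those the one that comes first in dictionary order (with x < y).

By inspection of the expression, no string of length less than 5 matches, and yxxxx is the lexicographically first match of length 5.

yxxxx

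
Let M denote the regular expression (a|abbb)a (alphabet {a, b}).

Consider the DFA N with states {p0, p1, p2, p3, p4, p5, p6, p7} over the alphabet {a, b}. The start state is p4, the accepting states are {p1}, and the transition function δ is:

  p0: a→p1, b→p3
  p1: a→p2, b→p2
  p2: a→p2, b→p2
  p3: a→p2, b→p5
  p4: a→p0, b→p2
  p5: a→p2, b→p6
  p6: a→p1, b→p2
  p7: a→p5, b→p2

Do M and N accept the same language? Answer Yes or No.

Yes

Converting the expression M to a DFA (subset construction, then merging equivalent states) gives the minimal DFA with states {m0, m1, m2, m3, m4, m5, m6}, start state m0, accepting states {m3} and transitions m0: a→m1, b→m2; m1: a→m3, b→m4; m2: a→m2, b→m2; m3: a→m2, b→m2; m4: a→m2, b→m5; m5: a→m2, b→m6; m6: a→m3, b→m2.
Exploring the product automaton M × N from the start pair (m0, p4), following both machines on each input symbol, reaches 7 state pairs: (m0, p4), (m1, p0), (m2, p2), (m3, p1), (m4, p3), (m5, p5), (m6, p6).
M accepts in {m3} and N accepts in {p1}. In every reachable pair the two components are either both accepting — (m3, p1) — or both non-accepting, so no string is accepted by exactly one of the machines: L(M) \ L(N) and L(N) \ L(M) are both empty.
Hence every string is accepted by M iff it is accepted by N, and the two languages coincide.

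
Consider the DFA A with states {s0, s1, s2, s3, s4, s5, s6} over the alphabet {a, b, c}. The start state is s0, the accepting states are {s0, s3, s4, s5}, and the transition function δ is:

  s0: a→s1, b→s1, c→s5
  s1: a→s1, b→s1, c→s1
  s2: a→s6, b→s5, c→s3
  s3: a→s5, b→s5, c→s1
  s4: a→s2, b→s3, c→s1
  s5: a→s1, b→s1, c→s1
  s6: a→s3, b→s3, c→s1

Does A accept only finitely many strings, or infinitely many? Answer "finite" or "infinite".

finite

The useful states (reachable from s0 and able to reach an accepting state) are {s0, s5}.
Restricted to these states the transition graph has no cycle, so every accepting path has bounded length and L is finite.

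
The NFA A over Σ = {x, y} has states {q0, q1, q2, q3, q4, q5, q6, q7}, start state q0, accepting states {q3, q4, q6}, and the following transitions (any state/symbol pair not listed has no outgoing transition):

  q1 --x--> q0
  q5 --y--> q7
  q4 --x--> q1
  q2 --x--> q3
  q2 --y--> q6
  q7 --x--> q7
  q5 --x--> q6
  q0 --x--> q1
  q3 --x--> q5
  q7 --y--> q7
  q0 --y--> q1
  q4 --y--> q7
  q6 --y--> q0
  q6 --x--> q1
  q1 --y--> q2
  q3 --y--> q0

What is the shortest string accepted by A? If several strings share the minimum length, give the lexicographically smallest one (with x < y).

A breadth-first search from q0 reaches an accepting state first via the path q0 → q1 → q2 → q3 on input xyx.
No string of length < 3 is accepted (BFS exhausts all shorter strings without reaching an accepting state), and xyx is the lexicographically least accepting string of length 3.

xyx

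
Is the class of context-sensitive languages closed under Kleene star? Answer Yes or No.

Yes

An LBA guesses a factorisation of the input into blocks (marking block boundaries on a second track) and verifies each block with the LBA for L; this uses no space beyond the input, so L* is context-sensitive.
So the context-sensitive languages are closed under Kleene star.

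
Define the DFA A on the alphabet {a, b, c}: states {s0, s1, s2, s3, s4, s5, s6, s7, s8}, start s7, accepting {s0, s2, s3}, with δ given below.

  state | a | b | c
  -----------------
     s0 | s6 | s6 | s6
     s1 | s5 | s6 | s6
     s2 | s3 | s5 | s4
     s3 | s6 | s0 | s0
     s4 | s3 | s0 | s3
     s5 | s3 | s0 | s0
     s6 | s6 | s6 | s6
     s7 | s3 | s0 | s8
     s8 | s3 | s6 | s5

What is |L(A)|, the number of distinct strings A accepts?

12

The useful subgraph on states {s0, s3, s5, s7, s8} is acyclic, so L(A) is finite; the longest accepting path visits 5 useful states, giving maximum string length 4.
Counting accepting paths from s7 by length: 2 of length 1, 3 of length 2, 5 of length 3, 2 of length 4. Total 12.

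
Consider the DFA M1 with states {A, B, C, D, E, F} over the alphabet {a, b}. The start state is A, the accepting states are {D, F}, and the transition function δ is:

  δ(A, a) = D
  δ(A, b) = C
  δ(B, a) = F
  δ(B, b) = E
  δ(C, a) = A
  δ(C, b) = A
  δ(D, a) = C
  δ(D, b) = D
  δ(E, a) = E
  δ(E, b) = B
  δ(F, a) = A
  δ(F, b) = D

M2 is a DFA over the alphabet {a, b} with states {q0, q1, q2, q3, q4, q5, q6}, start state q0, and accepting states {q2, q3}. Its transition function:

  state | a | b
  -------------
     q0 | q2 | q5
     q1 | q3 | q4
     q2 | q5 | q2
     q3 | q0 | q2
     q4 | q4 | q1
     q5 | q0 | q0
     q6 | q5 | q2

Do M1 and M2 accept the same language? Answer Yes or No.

Yes

Exploring the product automaton M1 × M2 from the start pair (A, q0), following both machines on each input symbol, reaches 3 state pairs: (A, q0), (D, q2), (C, q5).
M1 accepts in {D, F} and M2 accepts in {q2, q3}. In every reachable pair the two components are either both accepting — (D, q2) — or both non-accepting, so no string is accepted by exactly one of the machines: L(M1) \ L(M2) and L(M2) \ L(M1) are both empty.
Hence every string is accepted by M1 iff it is accepted by M2, and the two languages coincide.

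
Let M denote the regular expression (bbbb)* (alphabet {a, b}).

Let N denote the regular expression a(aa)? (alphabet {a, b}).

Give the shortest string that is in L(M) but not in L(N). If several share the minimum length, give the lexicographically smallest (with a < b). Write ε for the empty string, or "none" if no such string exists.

ε

The empty string ε is accepted by M but not by N.
Since ε is the unique shortest string, it is the required witness.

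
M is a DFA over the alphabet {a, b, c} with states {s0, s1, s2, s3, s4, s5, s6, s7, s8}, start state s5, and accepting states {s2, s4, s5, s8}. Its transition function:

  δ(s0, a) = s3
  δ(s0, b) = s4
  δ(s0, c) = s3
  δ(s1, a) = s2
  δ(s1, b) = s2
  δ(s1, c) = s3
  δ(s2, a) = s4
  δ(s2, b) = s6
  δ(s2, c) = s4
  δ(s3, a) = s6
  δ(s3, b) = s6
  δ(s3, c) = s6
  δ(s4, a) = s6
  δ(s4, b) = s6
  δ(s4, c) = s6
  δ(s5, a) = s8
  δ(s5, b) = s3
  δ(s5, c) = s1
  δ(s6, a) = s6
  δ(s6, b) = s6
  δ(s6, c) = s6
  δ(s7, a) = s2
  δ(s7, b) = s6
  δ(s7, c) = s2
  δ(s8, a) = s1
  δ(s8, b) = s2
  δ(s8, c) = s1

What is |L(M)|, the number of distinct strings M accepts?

23

The useful subgraph on states {s1, s2, s4, s5, s8} is acyclic, so L(M) is finite; the longest accepting path visits 5 useful states, giving maximum string length 4.
Counting accepting paths from s5 by length: 1 of length 0, 1 of length 1, 3 of length 2, 10 of length 3, 8 of length 4. Total 23.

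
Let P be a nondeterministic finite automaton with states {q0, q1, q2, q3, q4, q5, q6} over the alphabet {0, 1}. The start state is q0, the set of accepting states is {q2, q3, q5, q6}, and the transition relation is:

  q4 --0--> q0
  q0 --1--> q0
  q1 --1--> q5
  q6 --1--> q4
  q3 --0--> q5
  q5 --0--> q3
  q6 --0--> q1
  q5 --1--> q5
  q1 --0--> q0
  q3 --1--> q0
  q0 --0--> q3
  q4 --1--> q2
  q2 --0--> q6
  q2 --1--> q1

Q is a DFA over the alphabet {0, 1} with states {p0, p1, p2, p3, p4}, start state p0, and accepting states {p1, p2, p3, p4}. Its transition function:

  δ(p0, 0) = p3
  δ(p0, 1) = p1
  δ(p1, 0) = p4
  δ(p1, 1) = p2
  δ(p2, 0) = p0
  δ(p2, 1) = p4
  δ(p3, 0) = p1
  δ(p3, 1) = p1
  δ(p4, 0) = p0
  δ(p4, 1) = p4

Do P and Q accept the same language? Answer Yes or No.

No

The string 100 is accepted by P but rejected by Q.
So L(P) ≠ L(Q).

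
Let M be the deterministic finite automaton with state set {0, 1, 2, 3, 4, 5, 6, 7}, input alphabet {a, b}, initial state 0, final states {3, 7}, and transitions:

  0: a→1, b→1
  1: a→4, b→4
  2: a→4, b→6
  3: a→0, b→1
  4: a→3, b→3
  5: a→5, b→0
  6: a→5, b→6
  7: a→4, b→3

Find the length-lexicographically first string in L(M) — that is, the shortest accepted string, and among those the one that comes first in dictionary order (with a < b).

A breadth-first search from 0 reaches an accepting state first via the path 0 → 1 → 4 → 3 on input aaa.
No string of length < 3 is accepted (BFS exhausts all shorter strings without reaching an accepting state), and aaa is the lexicographically least accepting string of length 3.

aaa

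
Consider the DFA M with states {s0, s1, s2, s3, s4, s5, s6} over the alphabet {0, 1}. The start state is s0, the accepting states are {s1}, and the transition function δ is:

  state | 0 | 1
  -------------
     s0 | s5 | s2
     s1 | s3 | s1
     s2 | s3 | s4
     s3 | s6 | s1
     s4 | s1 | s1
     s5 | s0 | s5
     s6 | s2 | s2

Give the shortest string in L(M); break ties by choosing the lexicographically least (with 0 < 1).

101

A breadth-first search from s0 reaches an accepting state first via the path s0 → s2 → s3 → s1 on input 101.
No string of length < 3 is accepted (BFS exhausts all shorter strings without reaching an accepting state), and 101 is the lexicographically least accepting string of length 3.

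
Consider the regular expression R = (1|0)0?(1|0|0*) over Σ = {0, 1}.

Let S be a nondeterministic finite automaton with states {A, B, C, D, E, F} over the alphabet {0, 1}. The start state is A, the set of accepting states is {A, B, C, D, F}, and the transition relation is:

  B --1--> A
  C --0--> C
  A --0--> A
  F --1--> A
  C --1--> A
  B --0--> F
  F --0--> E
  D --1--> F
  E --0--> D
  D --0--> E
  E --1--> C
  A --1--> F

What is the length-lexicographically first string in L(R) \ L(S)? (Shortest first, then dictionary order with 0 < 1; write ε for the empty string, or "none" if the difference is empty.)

10

The string 10 is accepted by R but not by S.
No shorter string lies in the difference, and 10 is the lexicographically first length-2 string in L(R) \ L(S).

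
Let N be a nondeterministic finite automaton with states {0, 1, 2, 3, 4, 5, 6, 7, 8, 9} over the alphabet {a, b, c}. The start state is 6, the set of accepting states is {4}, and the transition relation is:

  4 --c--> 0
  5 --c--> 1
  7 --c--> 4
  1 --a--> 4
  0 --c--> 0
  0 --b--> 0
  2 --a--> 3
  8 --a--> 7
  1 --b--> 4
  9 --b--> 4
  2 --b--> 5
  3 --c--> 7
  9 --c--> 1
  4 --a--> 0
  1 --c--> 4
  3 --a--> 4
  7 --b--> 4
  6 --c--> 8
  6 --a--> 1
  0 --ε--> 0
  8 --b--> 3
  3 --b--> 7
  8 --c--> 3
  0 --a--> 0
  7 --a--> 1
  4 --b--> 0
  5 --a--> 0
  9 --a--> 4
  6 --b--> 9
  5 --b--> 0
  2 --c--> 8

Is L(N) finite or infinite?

finite

The useful states (reachable from 6 and able to reach an accepting state) are {1, 3, 4, 6, 7, 8, 9}.
Restricted to these states the transition graph has no cycle, so every accepting path has bounded length and L is finite.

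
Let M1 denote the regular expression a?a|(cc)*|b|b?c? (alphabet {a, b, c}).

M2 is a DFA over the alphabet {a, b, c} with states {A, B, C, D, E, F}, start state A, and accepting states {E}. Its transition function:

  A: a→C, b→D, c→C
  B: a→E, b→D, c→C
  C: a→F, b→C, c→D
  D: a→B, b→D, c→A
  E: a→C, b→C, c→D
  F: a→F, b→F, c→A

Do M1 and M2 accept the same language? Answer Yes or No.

No

The empty string ε is accepted by M1 but rejected by M2.
So L(M1) ≠ L(M2).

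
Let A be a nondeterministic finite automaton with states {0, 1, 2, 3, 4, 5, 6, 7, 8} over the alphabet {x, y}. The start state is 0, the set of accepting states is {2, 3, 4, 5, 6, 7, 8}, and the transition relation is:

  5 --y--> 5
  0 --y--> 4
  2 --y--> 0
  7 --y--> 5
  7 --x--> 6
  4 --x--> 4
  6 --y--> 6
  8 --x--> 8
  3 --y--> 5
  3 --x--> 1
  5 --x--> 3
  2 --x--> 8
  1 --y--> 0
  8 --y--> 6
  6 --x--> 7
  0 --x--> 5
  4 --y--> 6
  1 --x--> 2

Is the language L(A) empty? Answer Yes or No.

No

The string x is accepted: the run 0 → 5 ends in the accepting state 5.
Since at least one string is accepted, L(A) is not empty.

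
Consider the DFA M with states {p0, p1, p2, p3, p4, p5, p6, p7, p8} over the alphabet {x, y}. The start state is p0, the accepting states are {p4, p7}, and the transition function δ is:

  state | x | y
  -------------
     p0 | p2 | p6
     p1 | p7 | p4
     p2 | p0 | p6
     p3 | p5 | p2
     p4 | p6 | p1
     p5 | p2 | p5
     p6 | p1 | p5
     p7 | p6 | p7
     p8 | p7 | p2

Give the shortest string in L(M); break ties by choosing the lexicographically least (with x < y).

A breadth-first search from p0 reaches an accepting state first via the path p0 → p6 → p1 → p7 on input yxx.
No string of length < 3 is accepted (BFS exhausts all shorter strings without reaching an accepting state), and yxx is the lexicographically least accepting string of length 3.

yxx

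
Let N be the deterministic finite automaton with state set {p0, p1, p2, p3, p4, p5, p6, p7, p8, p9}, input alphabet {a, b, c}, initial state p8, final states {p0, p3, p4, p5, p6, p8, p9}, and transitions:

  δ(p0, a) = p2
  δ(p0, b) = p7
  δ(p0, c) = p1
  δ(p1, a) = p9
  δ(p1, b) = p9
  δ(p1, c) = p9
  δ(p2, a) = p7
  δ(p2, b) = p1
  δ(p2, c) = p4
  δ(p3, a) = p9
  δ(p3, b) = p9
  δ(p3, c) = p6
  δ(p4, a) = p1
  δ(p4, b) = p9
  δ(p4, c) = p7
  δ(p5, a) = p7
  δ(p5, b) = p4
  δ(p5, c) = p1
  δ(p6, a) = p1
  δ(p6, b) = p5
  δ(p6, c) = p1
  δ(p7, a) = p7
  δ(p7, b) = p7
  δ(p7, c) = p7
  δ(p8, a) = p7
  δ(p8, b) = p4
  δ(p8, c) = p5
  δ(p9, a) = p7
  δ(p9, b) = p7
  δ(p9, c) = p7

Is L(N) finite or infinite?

The useful states (reachable from p8 and able to reach an accepting state) are {p1, p4, p5, p8, p9}.
Restricted to these states the transition graph has no cycle, so every accepting path has bounded length and L is finite.

finite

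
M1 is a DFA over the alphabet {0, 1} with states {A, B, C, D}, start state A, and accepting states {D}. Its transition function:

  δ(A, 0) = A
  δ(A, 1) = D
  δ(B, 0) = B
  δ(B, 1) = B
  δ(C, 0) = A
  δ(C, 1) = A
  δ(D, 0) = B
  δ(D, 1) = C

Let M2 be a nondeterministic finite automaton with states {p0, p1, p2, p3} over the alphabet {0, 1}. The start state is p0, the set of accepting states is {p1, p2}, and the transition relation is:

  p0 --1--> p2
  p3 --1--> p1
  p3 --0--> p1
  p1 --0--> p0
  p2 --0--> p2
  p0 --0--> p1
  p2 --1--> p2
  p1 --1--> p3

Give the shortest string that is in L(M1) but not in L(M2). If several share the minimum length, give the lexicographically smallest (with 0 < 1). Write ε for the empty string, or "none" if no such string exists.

01

The string 01 is accepted by M1 but not by M2.
No shorter string lies in the difference, and 01 is the lexicographically first length-2 string in L(M1) \ L(M2).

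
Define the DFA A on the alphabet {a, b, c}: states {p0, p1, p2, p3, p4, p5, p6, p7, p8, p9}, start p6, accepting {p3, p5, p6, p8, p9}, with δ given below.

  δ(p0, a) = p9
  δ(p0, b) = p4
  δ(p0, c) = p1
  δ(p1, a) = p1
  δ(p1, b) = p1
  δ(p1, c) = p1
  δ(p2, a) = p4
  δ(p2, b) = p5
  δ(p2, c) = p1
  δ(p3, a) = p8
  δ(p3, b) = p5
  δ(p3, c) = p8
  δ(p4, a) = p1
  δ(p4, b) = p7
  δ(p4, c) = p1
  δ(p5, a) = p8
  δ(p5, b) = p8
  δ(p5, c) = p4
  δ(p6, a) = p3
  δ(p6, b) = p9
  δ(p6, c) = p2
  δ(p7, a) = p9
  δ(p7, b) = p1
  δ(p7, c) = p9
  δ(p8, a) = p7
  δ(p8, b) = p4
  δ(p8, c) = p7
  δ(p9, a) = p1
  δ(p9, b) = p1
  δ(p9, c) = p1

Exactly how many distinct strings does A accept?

The useful subgraph on states {p2, p3, p4, p5, p6, p7, p8, p9} is acyclic, so L(A) is finite; the longest accepting path visits 7 useful states, giving maximum string length 6.
Counting accepting paths from p6 by length: 1 of length 0, 2 of length 1, 4 of length 2, 4 of length 3, 10 of length 4, 24 of length 5, 8 of length 6. Total 53.

53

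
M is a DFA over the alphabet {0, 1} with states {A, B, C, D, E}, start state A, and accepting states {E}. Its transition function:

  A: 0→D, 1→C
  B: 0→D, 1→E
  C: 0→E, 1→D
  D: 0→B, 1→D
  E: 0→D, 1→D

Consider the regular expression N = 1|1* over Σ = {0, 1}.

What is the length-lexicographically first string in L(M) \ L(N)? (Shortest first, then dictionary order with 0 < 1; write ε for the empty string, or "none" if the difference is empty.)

The string 10 is accepted by M but not by N.
No shorter string lies in the difference, and 10 is the lexicographically first length-2 string in L(M) \ L(N).

10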